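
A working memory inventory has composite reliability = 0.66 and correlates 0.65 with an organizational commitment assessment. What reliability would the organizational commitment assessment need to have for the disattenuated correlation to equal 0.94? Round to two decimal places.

0.72

r_true = r_obs / √(r_xx · r_yy) ⇒ 0.94 = 0.65 / √(0.66 · r_yy).
√(0.66 · r_yy) = 0.65 / 0.94 = 0.6915; 0.66 · r_yy = 0.4782; r_yy = 0.4782 / 0.66 ≈ 0.72.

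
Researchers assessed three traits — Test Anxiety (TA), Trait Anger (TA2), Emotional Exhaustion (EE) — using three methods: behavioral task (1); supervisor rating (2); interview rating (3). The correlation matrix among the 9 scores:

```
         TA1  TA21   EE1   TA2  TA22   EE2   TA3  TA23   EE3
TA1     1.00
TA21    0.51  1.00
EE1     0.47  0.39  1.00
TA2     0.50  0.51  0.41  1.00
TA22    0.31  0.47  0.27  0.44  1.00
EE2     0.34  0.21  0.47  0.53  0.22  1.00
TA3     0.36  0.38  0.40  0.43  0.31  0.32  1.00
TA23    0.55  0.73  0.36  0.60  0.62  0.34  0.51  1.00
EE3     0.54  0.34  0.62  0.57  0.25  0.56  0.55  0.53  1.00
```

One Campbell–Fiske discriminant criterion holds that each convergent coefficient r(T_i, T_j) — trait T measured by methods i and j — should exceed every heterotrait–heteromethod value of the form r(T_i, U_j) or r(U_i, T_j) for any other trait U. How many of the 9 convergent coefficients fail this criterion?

Each convergent coefficient versus the relevant comparison correlations:
TA (methods 1·2): 0.50 vs {0.31, 0.51, 0.34, 0.41} → fail.
TA (methods 1·3): 0.36 vs {0.55, 0.38, 0.54, 0.40} → fail.
TA (methods 2·3): 0.43 vs {0.60, 0.31, 0.57, 0.32} → fail.
TA2 (methods 1·2): 0.47 vs {0.51, 0.31, 0.21, 0.27} → fail.
TA2 (methods 1·3): 0.73 vs {0.38, 0.55, 0.34, 0.36} → pass.
TA2 (methods 2·3): 0.62 vs {0.31, 0.60, 0.25, 0.34} → pass.
EE (methods 1·2): 0.47 vs {0.41, 0.34, 0.27, 0.21} → pass.
EE (methods 1·3): 0.62 vs {0.40, 0.54, 0.36, 0.34} → pass.
EE (methods 2·3): 0.56 vs {0.32, 0.57, 0.34, 0.25} → fail.
5 of 9 fail.

5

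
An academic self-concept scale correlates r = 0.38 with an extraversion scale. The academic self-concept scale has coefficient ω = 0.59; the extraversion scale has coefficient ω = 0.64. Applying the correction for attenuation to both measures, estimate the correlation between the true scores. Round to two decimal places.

r_true = r_obs / √(r_xx · r_yy) = 0.38 / √(0.59 × 0.64) = 0.38 / √0.3776 = 0.38 / 0.6145 ≈ 0.62.

0.62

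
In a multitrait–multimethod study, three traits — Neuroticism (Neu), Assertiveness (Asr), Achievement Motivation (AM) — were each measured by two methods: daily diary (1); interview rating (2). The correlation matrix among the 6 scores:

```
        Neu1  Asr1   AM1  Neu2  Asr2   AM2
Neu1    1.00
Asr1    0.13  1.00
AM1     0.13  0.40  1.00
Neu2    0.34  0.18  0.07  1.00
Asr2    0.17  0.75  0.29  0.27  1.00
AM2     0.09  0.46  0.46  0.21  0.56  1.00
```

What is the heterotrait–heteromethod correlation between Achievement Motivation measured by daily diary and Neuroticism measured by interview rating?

0.07

Different traits and methods: r(AM1, Neu2) = 0.07.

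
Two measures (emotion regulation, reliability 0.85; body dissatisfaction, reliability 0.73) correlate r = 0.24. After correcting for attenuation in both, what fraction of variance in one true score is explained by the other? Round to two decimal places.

Disattenuated r = 0.24 / √(0.85 × 0.73) = 0.24 / 0.7877 = 0.3047.
Shared true-score variance = 0.3047² = 0.0928 ≈ 0.09.

0.09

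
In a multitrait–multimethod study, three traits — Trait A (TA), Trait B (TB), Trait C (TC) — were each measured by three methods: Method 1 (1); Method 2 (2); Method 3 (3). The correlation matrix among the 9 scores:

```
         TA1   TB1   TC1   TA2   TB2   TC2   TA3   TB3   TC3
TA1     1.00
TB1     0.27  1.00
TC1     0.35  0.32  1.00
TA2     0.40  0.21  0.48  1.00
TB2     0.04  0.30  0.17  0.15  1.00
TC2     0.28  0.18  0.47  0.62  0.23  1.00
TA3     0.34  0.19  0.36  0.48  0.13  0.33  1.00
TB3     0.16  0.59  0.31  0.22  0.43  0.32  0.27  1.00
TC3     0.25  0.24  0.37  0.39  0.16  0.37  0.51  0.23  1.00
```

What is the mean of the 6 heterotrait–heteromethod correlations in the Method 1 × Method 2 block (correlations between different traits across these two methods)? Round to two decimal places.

HTHM values (method 1 × method 2): 0.04, 0.28, 0.21, 0.18, 0.48, 0.17; mean = 1.36/6 = 0.23.

0.23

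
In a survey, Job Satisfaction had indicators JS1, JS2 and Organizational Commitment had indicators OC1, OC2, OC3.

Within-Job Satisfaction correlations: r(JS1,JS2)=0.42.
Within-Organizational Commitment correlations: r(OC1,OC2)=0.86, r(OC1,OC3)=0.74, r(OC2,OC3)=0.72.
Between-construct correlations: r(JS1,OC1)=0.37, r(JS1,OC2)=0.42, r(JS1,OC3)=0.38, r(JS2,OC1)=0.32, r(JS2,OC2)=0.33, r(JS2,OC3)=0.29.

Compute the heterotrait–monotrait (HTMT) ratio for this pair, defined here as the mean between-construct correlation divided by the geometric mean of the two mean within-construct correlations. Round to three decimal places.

Mean heterotrait r = 2.11/6 = 0.3517.
Mean within-JS = 0.42/1 = 0.4200; mean within-OC = 2.32/3 = 0.7733.
Geometric mean = √(0.4200 × 0.7733) = 0.5699.
HTMT = 0.3517 / 0.5699 = 0.617.

0.617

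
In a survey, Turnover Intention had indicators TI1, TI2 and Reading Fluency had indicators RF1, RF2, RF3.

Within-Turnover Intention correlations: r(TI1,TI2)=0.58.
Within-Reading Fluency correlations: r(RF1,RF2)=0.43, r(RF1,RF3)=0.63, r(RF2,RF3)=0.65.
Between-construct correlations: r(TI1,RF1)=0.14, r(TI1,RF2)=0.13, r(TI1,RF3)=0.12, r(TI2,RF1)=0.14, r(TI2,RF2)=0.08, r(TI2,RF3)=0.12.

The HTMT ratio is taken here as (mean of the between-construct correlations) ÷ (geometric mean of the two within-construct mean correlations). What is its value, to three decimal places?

0.212

Mean between = 0.73/6 = 0.1217.
Mean within-TI = 0.58/1 = 0.5800; mean within-RF = 1.71/3 = 0.5700.
Geometric mean = √(0.5800 × 0.5700) = 0.5750.
HTMT = 0.1217 / 0.5750 = 0.212.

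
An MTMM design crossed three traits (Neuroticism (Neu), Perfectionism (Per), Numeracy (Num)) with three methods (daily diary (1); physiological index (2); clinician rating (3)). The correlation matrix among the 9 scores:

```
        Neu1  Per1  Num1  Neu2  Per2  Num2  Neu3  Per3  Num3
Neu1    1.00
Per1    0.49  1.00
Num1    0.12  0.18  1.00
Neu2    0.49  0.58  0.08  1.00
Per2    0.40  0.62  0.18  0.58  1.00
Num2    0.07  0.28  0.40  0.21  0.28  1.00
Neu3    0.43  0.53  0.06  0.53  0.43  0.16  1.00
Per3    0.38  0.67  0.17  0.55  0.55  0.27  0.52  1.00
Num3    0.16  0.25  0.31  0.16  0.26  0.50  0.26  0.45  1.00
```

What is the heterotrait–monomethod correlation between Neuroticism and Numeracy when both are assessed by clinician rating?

Different traits, same method: r(Neu3, Num3) = 0.26.

0.26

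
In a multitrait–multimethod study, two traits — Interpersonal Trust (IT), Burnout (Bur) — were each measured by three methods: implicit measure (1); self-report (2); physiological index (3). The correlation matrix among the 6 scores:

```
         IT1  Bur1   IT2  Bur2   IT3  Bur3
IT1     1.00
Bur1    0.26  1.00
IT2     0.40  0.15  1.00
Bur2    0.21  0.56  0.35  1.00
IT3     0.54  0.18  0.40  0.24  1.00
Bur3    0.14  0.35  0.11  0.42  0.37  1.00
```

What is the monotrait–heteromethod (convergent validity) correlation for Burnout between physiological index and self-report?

0.42

Same trait (Bur), different methods: r(Bur3, Bur2) = 0.42.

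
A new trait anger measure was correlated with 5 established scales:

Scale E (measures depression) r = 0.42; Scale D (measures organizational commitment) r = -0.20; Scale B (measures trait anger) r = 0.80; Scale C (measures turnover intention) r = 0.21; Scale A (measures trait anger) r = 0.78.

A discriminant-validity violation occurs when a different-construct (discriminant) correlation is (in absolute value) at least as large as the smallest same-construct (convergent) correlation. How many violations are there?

Convergent (same construct = trait anger): Scale B, Scale A.
Smallest convergent = 0.78. Discriminant |r|: 0.42, 0.20, 0.21; count ≥ 0.78 → 0.

0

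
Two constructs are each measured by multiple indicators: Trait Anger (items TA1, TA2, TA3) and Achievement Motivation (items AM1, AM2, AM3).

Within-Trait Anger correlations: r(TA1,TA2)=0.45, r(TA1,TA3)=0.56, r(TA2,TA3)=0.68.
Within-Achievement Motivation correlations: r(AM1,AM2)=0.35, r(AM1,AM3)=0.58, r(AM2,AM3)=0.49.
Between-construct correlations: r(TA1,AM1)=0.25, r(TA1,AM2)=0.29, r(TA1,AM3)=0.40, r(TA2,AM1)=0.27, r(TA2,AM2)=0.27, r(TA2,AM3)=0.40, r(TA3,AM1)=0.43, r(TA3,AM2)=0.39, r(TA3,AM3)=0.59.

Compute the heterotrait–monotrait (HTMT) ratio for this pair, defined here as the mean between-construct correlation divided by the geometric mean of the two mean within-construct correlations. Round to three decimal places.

0.708

Mean between = 3.29/9 = 0.3656.
Mean within-TA = 1.69/3 = 0.5633; mean within-AM = 1.42/3 = 0.4733.
Geometric mean = √(0.5633 × 0.4733) = 0.5163.
HTMT = 0.3656 / 0.5163 = 0.708.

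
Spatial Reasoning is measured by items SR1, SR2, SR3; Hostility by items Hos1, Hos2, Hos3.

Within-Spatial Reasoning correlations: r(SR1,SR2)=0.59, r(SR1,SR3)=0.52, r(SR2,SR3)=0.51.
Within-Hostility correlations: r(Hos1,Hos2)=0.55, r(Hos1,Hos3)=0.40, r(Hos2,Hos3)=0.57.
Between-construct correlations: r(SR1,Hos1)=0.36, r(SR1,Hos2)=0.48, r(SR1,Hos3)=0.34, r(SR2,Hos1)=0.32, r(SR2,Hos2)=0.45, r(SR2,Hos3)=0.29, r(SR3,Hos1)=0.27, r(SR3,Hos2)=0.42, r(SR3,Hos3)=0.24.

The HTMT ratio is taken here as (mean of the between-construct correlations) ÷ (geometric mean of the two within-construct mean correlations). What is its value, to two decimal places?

Mean between = 3.17/9 = 0.3522.
Mean within-SR = 1.62/3 = 0.5400; mean within-Hos = 1.52/3 = 0.5067.
Geometric mean = √(0.5400 × 0.5067) = 0.5231.
HTMT = 0.3522 / 0.5231 = 0.67.

0.67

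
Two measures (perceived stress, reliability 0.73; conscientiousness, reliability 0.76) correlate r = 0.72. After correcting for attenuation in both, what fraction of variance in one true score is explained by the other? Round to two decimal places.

0.93

Disattenuated r = 0.72 / √(0.73 × 0.76) = 0.72 / 0.7448 = 0.9667.
Shared true-score variance = 0.9667² = 0.9345 ≈ 0.93.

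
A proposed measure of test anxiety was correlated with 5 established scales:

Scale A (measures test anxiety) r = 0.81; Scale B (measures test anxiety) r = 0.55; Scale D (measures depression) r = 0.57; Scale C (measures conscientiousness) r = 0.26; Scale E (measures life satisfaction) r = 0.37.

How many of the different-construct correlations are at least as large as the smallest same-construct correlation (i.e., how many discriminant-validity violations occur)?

1

Convergent (same construct = test anxiety): Scale A, Scale B.
Smallest convergent = 0.55. Discriminant values: 0.57, 0.26, 0.37; count ≥ 0.55 → 1.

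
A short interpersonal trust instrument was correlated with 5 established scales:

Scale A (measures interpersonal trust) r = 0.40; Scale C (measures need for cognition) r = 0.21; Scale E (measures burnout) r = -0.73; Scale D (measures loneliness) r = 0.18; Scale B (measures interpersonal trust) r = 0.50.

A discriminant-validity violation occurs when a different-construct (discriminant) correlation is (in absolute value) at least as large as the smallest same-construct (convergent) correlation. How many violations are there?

Convergent (same construct = interpersonal trust): Scale A, Scale B.
Smallest convergent = 0.40. Discriminant |r|: 0.21, 0.73, 0.18; count ≥ 0.40 → 1.

1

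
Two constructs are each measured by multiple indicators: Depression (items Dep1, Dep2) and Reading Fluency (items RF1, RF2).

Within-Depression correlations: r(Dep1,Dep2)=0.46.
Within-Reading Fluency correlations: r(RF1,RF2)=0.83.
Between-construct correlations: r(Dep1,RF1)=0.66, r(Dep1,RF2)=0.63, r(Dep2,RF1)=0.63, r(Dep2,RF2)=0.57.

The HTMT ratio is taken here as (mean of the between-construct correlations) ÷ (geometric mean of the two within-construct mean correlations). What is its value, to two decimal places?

Mean heterotrait r = 2.49/4 = 0.6225.
Mean within-Dep = 0.46/1 = 0.4600; mean within-RF = 0.83/1 = 0.8300.
Geometric mean = √(0.4600 × 0.8300) = 0.6179.
HTMT = 0.6225 / 0.6179 = 1.01.

1.01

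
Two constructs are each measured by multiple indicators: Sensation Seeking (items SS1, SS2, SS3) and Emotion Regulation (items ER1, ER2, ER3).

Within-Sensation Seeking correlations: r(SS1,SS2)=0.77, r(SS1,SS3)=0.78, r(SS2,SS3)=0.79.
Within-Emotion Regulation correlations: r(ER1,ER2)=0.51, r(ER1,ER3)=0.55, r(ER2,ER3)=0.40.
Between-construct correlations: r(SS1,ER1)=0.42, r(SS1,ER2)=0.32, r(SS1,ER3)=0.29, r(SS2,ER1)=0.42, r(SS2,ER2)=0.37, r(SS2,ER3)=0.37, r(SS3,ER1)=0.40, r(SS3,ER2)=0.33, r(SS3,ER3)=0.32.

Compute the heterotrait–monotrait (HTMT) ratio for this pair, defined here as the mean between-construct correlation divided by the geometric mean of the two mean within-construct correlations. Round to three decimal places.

0.584

Mean heterotrait r = 3.24/9 = 0.3600.
Mean within-SS = 2.34/3 = 0.7800; mean within-ER = 1.46/3 = 0.4867.
Geometric mean = √(0.7800 × 0.4867) = 0.6161.
HTMT = 0.3600 / 0.6161 = 0.584.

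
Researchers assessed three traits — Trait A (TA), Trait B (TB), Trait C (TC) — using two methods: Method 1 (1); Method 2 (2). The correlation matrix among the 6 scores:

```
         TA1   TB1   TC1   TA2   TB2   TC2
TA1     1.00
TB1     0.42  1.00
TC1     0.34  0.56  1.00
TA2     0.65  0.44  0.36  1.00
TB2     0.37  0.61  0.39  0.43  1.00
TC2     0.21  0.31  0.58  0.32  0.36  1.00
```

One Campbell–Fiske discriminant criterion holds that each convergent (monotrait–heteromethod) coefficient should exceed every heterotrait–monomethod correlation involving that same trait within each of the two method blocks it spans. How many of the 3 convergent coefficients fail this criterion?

Each convergent coefficient versus the relevant comparison correlations:
TA (methods 1·2): 0.65 vs {0.42, 0.43, 0.34, 0.32} → pass.
TB (methods 1·2): 0.61 vs {0.42, 0.43, 0.56, 0.36} → pass.
TC (methods 1·2): 0.58 vs {0.34, 0.32, 0.56, 0.36} → pass.
0 of 3 fail.

0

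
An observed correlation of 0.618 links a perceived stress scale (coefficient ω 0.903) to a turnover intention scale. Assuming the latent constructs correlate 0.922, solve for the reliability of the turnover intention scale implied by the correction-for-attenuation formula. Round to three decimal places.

0.498

r_true = r_obs / √(r_xx · r_yy) ⇒ 0.922 = 0.618 / √(0.903 · r_yy).
√(0.903 · r_yy) = 0.618 / 0.922 = 0.6703; 0.903 · r_yy = 0.4493; r_yy = 0.4493 / 0.903 ≈ 0.498.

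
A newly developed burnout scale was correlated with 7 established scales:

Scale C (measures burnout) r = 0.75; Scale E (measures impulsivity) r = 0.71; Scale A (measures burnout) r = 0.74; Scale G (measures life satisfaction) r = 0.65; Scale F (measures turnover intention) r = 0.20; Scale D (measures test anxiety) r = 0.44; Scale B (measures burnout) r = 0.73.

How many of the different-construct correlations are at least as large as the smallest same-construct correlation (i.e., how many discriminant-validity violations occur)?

Convergent (same construct = burnout): Scale C, Scale A, Scale B.
Smallest convergent = 0.73. Discriminant values: 0.71, 0.65, 0.20, 0.44; count ≥ 0.73 → 0.

0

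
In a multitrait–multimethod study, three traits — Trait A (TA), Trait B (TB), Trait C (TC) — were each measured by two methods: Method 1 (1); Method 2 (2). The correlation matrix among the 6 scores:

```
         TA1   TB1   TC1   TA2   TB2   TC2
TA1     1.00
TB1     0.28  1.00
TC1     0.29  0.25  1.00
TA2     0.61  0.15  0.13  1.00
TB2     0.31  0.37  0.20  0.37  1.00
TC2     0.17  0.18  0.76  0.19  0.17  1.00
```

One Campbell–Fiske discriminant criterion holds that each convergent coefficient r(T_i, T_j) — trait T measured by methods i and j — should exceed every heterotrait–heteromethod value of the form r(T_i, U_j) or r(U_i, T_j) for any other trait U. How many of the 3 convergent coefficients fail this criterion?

0

Each convergent coefficient versus the relevant comparison correlations:
TA (methods 1·2): 0.61 vs {0.31, 0.15, 0.17, 0.13} → pass.
TB (methods 1·2): 0.37 vs {0.15, 0.31, 0.18, 0.20} → pass.
TC (methods 1·2): 0.76 vs {0.13, 0.17, 0.20, 0.18} → pass.
0 of 3 fail.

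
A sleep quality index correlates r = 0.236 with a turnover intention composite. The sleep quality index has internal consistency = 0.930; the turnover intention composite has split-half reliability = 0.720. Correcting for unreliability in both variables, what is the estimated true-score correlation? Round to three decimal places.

r_true = r_obs / √(r_xx · r_yy) = 0.236 / √(0.930 × 0.720) = 0.236 / √0.669600 = 0.236 / 0.8183 ≈ 0.288.

0.288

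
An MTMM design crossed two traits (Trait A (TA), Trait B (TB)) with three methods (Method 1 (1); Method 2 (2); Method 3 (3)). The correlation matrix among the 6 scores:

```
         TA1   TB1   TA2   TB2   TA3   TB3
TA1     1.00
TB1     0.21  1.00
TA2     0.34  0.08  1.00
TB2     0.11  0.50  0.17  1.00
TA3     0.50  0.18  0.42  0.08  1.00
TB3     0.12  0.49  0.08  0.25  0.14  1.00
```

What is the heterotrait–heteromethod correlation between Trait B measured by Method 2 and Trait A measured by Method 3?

Different traits and methods: r(TB2, TA3) = 0.08.

0.08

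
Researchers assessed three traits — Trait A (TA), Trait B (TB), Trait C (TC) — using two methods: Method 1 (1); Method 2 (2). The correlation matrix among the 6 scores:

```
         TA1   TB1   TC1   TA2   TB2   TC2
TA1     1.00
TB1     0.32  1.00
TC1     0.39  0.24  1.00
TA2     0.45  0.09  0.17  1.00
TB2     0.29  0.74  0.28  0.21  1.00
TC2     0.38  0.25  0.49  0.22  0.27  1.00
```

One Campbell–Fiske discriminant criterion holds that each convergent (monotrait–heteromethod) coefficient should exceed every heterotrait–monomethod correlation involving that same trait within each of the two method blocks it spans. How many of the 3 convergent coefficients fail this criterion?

0

Checking each validity diagonal entry against its comparison values:
TA (methods 1·2): 0.45 vs {0.32, 0.21, 0.39, 0.22} → pass.
TB (methods 1·2): 0.74 vs {0.32, 0.21, 0.24, 0.27} → pass.
TC (methods 1·2): 0.49 vs {0.39, 0.22, 0.24, 0.27} → pass.
0 of 3 fail.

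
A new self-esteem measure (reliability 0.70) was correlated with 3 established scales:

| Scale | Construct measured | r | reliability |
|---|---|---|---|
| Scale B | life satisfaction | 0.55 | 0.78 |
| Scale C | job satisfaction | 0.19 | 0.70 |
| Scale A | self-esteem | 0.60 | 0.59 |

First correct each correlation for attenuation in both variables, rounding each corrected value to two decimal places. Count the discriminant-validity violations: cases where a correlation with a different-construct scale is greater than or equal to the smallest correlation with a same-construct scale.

0

Disattenuated r (r / √(r_scale · r_new)):
  Scale B (disc): 0.55 / √(0.78·0.70) = 0.74
  Scale C (disc): 0.19 / √(0.70·0.70) = 0.27
  Scale A (conv): 0.60 / √(0.59·0.70) = 0.93
Smallest convergent = 0.93. Discriminant values: 0.74, 0.27; count ≥ 0.93 → 0.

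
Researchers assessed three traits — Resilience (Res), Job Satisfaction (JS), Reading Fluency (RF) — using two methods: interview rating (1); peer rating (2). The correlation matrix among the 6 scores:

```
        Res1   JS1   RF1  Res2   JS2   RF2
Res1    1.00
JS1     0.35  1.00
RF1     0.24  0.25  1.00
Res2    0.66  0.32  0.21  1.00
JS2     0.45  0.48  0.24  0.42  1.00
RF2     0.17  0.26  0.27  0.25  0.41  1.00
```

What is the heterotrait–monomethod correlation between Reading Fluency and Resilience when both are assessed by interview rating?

0.24

Different traits, same method: r(RF1, Res1) = 0.24.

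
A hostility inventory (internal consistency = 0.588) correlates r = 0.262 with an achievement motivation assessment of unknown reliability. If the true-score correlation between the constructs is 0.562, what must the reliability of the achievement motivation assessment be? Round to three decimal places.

0.370

r_true = r_obs / √(r_xx · r_yy) ⇒ 0.562 = 0.262 / √(0.588 · r_yy).
√(0.588 · r_yy) = 0.262 / 0.562 = 0.4662; 0.588 · r_yy = 0.2173; r_yy = 0.2173 / 0.588 ≈ 0.370.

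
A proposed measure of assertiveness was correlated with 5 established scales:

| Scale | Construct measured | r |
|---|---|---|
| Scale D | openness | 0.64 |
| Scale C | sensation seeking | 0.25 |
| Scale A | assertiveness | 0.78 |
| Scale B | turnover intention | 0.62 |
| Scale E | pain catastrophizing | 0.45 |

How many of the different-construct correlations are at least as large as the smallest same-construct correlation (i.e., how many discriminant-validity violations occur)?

0

Convergent (same construct = assertiveness): Scale A.
Smallest convergent = 0.78. Discriminant values: 0.64, 0.25, 0.62, 0.45; count ≥ 0.78 → 0.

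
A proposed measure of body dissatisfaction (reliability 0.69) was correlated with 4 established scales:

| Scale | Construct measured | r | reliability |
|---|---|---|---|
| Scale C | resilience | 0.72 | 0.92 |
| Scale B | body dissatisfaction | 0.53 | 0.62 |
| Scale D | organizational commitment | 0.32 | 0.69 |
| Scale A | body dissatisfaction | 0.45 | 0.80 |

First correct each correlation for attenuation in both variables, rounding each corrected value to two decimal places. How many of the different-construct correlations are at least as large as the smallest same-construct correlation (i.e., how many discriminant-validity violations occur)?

1

Disattenuated r (r / √(r_scale · r_new)):
  Scale C (disc): 0.72 / √(0.92·0.69) = 0.90
  Scale B (conv): 0.53 / √(0.62·0.69) = 0.81
  Scale D (disc): 0.32 / √(0.69·0.69) = 0.46
  Scale A (conv): 0.45 / √(0.80·0.69) = 0.61
Smallest convergent = 0.61. Discriminant values: 0.90, 0.46; count ≥ 0.61 → 1.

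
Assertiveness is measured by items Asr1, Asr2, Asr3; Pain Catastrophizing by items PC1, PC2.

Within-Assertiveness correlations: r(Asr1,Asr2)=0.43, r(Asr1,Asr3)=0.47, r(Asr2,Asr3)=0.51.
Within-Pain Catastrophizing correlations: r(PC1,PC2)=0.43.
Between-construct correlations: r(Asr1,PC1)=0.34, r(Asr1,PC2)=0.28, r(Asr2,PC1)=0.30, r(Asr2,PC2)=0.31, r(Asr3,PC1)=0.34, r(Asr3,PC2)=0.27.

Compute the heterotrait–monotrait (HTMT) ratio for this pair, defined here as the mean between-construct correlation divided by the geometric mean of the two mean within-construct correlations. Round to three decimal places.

0.682

Mean heterotrait r = 1.84/6 = 0.3067.
Mean within-Asr = 1.41/3 = 0.4700; mean within-PC = 0.43/1 = 0.4300.
Geometric mean = √(0.4700 × 0.4300) = 0.4496.
HTMT = 0.3067 / 0.4496 = 0.682.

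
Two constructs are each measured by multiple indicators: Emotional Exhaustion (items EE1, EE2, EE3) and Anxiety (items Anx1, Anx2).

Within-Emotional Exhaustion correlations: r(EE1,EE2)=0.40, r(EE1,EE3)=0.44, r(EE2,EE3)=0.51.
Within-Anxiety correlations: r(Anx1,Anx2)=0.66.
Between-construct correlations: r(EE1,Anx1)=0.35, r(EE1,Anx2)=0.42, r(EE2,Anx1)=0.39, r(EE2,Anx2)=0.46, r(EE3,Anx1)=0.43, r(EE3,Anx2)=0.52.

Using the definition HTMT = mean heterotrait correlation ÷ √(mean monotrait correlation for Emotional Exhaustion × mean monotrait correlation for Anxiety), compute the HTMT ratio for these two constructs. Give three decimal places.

Between-construct mean = 2.57/6 = 0.4283.
Mean within-EE = 1.35/3 = 0.4500; mean within-Anx = 0.66/1 = 0.6600.
Geometric mean = √(0.4500 × 0.6600) = 0.5450.
HTMT = 0.4283 / 0.5450 = 0.786.

0.786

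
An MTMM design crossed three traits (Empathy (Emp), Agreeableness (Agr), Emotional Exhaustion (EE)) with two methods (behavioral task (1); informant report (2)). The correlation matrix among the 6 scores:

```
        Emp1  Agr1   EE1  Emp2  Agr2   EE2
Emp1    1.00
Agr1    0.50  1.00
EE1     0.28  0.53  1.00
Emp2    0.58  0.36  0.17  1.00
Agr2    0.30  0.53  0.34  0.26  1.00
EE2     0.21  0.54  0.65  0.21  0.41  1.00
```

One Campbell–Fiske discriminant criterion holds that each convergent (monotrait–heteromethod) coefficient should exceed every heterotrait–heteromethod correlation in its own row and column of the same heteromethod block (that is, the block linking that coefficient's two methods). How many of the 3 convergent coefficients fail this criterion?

Each convergent coefficient versus the relevant comparison correlations:
Emp (methods 1·2): 0.58 vs {0.30, 0.36, 0.21, 0.17} → pass.
Agr (methods 1·2): 0.53 vs {0.36, 0.30, 0.54, 0.34} → fail.
EE (methods 1·2): 0.65 vs {0.17, 0.21, 0.34, 0.54} → pass.
1 of 3 fail.

1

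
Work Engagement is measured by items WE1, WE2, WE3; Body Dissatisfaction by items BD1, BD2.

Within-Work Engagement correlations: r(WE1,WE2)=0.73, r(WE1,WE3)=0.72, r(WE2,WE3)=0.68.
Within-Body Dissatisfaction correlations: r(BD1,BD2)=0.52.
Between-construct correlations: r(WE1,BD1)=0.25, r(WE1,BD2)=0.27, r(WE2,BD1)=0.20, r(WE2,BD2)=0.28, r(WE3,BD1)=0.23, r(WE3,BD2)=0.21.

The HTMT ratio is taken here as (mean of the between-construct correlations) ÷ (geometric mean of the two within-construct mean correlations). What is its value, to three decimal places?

0.395

Mean heterotrait r = 1.44/6 = 0.2400.
Mean within-WE = 2.13/3 = 0.7100; mean within-BD = 0.52/1 = 0.5200.
Geometric mean = √(0.7100 × 0.5200) = 0.6076.
HTMT = 0.2400 / 0.6076 = 0.395.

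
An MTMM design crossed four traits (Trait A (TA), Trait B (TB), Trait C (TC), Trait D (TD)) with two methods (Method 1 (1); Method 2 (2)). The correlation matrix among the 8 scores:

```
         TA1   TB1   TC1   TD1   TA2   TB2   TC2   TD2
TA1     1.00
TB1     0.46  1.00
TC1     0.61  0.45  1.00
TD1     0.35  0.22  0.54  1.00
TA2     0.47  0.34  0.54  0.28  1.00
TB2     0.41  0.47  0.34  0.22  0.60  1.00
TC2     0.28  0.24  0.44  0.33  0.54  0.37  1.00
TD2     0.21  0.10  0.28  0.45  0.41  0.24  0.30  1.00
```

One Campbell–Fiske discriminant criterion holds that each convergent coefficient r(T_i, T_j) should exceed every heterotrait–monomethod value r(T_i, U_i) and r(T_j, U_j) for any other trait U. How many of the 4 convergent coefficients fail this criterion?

Each convergent coefficient versus the relevant comparison correlations:
TA (methods 1·2): 0.47 vs {0.46, 0.60, 0.61, 0.54, 0.35, 0.41} → fail.
TB (methods 1·2): 0.47 vs {0.46, 0.60, 0.45, 0.37, 0.22, 0.24} → fail.
TC (methods 1·2): 0.44 vs {0.61, 0.54, 0.45, 0.37, 0.54, 0.30} → fail.
TD (methods 1·2): 0.45 vs {0.35, 0.41, 0.22, 0.24, 0.54, 0.30} → fail.
4 of 4 fail.

4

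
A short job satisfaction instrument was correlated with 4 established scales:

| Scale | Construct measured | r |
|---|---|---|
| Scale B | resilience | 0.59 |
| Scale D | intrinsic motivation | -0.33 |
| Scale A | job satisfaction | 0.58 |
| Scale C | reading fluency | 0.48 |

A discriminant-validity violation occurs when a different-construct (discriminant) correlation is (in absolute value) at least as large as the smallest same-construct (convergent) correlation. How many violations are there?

Convergent (same construct = job satisfaction): Scale A.
Smallest convergent = 0.58. Discriminant |r|: 0.59, 0.33, 0.48; count ≥ 0.58 → 1.

1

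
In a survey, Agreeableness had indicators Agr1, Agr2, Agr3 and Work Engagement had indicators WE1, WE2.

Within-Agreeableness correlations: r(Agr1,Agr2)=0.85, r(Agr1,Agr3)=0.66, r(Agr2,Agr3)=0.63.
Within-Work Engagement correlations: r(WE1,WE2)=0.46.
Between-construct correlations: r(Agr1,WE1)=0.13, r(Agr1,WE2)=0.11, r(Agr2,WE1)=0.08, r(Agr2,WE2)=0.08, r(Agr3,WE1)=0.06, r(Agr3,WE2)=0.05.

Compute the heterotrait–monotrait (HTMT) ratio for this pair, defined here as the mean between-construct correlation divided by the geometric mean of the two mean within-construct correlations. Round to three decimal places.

Mean heterotrait r = 0.51/6 = 0.0850.
Mean within-Agr = 2.14/3 = 0.7133; mean within-WE = 0.46/1 = 0.4600.
Geometric mean = √(0.7133 × 0.4600) = 0.5728.
HTMT = 0.0850 / 0.5728 = 0.148.

0.148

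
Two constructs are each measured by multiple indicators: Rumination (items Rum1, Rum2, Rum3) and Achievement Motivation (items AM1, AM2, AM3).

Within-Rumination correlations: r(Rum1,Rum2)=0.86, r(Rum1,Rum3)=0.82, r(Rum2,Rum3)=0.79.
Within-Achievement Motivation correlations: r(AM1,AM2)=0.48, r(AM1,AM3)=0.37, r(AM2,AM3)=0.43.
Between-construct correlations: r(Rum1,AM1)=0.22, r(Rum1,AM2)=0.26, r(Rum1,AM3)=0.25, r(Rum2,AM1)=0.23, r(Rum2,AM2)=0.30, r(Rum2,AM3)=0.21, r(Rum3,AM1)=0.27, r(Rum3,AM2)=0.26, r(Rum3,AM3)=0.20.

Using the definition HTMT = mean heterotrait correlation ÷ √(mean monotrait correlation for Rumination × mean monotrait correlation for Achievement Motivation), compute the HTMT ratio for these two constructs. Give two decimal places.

0.41

Mean between = 2.20/9 = 0.2444.
Mean within-Rum = 2.47/3 = 0.8233; mean within-AM = 1.28/3 = 0.4267.
Geometric mean = √(0.8233 × 0.4267) = 0.5927.
HTMT = 0.2444 / 0.5927 = 0.41.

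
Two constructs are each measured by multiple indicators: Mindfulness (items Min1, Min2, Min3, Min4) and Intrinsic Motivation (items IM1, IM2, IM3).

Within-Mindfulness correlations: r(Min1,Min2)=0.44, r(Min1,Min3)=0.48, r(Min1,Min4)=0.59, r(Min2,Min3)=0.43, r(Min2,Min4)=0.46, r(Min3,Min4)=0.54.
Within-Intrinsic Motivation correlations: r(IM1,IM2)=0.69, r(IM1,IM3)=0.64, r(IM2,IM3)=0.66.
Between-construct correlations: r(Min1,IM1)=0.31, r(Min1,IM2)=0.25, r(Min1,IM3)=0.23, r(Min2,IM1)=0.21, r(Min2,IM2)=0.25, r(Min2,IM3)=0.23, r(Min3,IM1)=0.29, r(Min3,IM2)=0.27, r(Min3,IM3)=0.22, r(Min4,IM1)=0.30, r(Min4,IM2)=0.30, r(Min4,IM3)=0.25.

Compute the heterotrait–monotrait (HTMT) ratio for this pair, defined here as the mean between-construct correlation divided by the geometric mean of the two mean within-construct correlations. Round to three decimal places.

Between-construct mean = 3.11/12 = 0.2592.
Mean within-Min = 2.94/6 = 0.4900; mean within-IM = 1.99/3 = 0.6633.
Geometric mean = √(0.4900 × 0.6633) = 0.5701.
HTMT = 0.2592 / 0.5701 = 0.455.

0.455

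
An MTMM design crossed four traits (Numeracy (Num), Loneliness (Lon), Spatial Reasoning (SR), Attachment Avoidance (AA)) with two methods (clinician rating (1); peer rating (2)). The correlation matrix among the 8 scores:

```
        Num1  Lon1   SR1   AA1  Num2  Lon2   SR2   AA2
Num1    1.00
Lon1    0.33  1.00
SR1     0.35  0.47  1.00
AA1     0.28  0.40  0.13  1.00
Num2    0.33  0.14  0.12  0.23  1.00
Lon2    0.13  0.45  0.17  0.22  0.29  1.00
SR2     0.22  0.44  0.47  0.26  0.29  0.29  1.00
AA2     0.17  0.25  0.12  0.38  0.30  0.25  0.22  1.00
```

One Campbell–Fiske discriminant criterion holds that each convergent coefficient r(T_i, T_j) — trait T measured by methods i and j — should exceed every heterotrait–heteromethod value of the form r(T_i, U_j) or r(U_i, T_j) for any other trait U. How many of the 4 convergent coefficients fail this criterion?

0

Convergent coefficients and their comparison sets:
Num (methods 1·2): 0.33 vs {0.13, 0.14, 0.22, 0.12, 0.17, 0.23} → pass.
Lon (methods 1·2): 0.45 vs {0.14, 0.13, 0.44, 0.17, 0.25, 0.22} → pass.
SR (methods 1·2): 0.47 vs {0.12, 0.22, 0.17, 0.44, 0.12, 0.26} → pass.
AA (methods 1·2): 0.38 vs {0.23, 0.17, 0.22, 0.25, 0.26, 0.12} → pass.
0 of 4 fail.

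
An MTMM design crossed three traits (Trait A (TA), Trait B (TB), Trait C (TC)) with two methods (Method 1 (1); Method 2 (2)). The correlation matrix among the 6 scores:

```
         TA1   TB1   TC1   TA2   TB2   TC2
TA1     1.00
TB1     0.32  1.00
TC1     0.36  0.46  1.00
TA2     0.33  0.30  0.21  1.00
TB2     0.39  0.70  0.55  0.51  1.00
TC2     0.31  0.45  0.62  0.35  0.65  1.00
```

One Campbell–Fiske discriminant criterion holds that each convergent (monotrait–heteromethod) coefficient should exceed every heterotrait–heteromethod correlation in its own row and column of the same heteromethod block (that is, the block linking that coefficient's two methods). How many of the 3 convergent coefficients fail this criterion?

Checking each validity diagonal entry against its comparison values:
TA (methods 1·2): 0.33 vs {0.39, 0.30, 0.31, 0.21} → fail.
TB (methods 1·2): 0.70 vs {0.30, 0.39, 0.45, 0.55} → pass.
TC (methods 1·2): 0.62 vs {0.21, 0.31, 0.55, 0.45} → pass.
1 of 3 fail.

1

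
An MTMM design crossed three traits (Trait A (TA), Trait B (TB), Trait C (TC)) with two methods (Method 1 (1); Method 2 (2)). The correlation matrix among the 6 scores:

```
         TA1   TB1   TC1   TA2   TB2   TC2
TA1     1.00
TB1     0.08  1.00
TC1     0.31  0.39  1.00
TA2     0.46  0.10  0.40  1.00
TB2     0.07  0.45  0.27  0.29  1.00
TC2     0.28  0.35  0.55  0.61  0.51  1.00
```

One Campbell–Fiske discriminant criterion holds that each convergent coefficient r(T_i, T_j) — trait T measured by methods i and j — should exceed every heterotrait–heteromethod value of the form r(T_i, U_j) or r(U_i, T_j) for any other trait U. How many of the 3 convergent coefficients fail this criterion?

0

Checking each validity diagonal entry against its comparison values:
TA (methods 1·2): 0.46 vs {0.07, 0.10, 0.28, 0.40} → pass.
TB (methods 1·2): 0.45 vs {0.10, 0.07, 0.35, 0.27} → pass.
TC (methods 1·2): 0.55 vs {0.40, 0.28, 0.27, 0.35} → pass.
0 of 3 fail.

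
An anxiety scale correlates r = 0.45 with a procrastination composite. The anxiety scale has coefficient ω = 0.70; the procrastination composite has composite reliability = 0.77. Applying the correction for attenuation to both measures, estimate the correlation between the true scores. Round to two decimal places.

r_true = r_obs / √(r_xx · r_yy) = 0.45 / √(0.70 × 0.77) = 0.45 / √0.5390 = 0.45 / 0.7342 ≈ 0.61.

0.61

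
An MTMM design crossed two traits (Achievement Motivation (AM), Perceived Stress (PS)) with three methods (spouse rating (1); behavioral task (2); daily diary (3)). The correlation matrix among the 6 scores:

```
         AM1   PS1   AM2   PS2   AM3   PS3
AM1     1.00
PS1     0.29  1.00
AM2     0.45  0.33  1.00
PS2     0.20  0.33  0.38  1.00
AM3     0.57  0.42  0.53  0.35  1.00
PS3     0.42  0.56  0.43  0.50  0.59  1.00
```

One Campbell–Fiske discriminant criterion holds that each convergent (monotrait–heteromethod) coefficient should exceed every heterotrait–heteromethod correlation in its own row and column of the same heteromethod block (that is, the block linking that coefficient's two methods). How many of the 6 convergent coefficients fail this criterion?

1

Checking each validity diagonal entry against its comparison values:
AM (methods 1·2): 0.45 vs {0.20, 0.33} → pass.
AM (methods 1·3): 0.57 vs {0.42, 0.42} → pass.
AM (methods 2·3): 0.53 vs {0.43, 0.35} → pass.
PS (methods 1·2): 0.33 vs {0.33, 0.20} → fail.
PS (methods 1·3): 0.56 vs {0.42, 0.42} → pass.
PS (methods 2·3): 0.50 vs {0.35, 0.43} → pass.
1 of 6 fail.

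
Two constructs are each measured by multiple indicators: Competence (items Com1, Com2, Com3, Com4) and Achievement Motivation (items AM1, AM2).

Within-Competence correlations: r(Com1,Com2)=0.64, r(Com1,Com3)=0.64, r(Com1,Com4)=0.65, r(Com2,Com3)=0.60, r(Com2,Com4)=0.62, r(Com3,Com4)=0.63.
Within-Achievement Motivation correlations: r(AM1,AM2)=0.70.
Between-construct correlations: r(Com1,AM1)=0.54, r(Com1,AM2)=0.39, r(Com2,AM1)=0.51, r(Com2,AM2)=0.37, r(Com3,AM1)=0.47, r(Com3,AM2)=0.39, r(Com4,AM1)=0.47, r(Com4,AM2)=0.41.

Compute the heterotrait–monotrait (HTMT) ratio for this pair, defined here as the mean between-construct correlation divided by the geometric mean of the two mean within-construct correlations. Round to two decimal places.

0.67

Between-construct mean = 3.55/8 = 0.4438.
Mean within-Com = 3.78/6 = 0.6300; mean within-AM = 0.70/1 = 0.7000.
Geometric mean = √(0.6300 × 0.7000) = 0.6641.
HTMT = 0.4438 / 0.6641 = 0.67.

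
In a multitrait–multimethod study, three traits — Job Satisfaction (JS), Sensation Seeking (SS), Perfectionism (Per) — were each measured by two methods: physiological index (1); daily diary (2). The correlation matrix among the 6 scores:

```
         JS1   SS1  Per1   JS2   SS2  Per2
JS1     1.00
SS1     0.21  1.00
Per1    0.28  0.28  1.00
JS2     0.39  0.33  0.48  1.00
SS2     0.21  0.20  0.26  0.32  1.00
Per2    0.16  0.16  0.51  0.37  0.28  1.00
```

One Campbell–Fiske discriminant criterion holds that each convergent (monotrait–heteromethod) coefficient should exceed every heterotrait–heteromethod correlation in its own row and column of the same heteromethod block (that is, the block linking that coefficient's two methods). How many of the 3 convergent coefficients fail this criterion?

Each convergent coefficient versus the relevant comparison correlations:
JS (methods 1·2): 0.39 vs {0.21, 0.33, 0.16, 0.48} → fail.
SS (methods 1·2): 0.20 vs {0.33, 0.21, 0.16, 0.26} → fail.
Per (methods 1·2): 0.51 vs {0.48, 0.16, 0.26, 0.16} → pass.
2 of 3 fail.

2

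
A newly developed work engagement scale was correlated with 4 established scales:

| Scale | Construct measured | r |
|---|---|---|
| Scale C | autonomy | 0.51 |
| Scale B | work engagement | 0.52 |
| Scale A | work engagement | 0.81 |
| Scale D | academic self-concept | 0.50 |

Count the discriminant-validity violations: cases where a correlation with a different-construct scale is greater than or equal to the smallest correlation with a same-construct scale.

Convergent (same construct = work engagement): Scale B, Scale A.
Smallest convergent = 0.52. Discriminant values: 0.51, 0.50; count ≥ 0.52 → 0.

0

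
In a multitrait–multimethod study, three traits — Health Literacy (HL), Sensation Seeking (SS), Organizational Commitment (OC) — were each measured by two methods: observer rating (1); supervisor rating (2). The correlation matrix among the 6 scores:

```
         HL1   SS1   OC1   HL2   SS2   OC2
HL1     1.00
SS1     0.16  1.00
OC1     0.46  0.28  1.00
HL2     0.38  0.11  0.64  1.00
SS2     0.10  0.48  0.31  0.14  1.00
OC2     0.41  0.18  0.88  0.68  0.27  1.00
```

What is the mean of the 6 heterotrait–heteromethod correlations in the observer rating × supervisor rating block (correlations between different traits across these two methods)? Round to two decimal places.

HTHM values (method 1 × method 2): 0.10, 0.41, 0.11, 0.18, 0.64, 0.31; mean = 1.75/6 = 0.29.

0.29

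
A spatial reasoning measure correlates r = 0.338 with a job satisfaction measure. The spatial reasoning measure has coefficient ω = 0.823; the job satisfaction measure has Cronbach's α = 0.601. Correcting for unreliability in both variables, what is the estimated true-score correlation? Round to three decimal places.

r_true = r_obs / √(r_xx · r_yy) = 0.338 / √(0.823 × 0.601) = 0.338 / √0.494623 = 0.338 / 0.7033 ≈ 0.481.

0.481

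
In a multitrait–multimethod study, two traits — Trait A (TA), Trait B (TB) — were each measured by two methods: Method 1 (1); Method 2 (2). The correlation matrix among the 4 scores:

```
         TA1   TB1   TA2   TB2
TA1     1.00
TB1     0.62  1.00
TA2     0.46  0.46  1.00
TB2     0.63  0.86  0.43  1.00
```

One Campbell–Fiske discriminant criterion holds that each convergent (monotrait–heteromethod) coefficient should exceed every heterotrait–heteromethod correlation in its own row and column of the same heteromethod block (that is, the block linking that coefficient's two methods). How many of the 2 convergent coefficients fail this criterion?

Checking each validity diagonal entry against its comparison values:
TA (methods 1·2): 0.46 vs {0.63, 0.46} → fail.
TB (methods 1·2): 0.86 vs {0.46, 0.63} → pass.
1 of 2 fail.

1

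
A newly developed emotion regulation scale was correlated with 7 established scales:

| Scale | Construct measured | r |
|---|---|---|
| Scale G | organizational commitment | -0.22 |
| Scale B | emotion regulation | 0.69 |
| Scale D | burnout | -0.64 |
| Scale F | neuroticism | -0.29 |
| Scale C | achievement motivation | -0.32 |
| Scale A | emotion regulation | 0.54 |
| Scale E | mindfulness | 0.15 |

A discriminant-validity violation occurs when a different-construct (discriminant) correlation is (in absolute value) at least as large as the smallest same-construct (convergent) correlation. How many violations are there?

Convergent (same construct = emotion regulation): Scale B, Scale A.
Smallest convergent = 0.54. Discriminant |r|: 0.22, 0.64, 0.29, 0.32, 0.15; count ≥ 0.54 → 1.

1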